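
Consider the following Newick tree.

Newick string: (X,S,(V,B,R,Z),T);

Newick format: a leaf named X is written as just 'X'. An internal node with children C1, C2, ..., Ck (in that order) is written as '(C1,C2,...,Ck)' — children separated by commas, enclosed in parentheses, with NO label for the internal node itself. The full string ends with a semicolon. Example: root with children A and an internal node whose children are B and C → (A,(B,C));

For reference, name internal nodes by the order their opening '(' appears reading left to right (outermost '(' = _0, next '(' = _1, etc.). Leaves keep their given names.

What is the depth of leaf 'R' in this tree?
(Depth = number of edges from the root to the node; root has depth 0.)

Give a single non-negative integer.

Newick: (X,S,(V,B,R,Z),T);
Naming internals by '(' encounter order: outermost '(' = _0, next = _1, ...
Query node: R
Path from root: _0 -> _1 -> R
Depth of R: 2 (number of edges from root)

Answer: 2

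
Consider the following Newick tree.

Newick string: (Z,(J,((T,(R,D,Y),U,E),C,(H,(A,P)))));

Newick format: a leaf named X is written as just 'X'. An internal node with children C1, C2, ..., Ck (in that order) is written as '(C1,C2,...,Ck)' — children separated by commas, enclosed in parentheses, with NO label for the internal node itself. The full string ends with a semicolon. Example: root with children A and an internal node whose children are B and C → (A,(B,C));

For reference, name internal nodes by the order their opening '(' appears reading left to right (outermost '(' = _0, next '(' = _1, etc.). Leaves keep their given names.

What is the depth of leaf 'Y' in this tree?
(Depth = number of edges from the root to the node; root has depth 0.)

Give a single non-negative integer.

Answer: 5

Derivation:
Newick: (Z,(J,((T,(R,D,Y),U,E),C,(H,(A,P)))));
Naming internals by '(' encounter order: outermost '(' = _0, next = _1, ...
Query node: Y
Path from root: _0 -> _1 -> _2 -> _3 -> _4 -> Y
Depth of Y: 5 (number of edges from root)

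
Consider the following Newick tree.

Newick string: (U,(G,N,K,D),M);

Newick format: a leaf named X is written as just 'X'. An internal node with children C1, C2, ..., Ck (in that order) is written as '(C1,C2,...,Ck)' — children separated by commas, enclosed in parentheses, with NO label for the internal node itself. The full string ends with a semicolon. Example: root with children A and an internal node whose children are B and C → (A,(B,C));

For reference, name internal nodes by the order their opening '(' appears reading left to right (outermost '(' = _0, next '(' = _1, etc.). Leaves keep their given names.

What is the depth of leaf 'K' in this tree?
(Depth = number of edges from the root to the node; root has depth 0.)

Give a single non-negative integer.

Answer: 2

Derivation:
Newick: (U,(G,N,K,D),M);
Naming internals by '(' encounter order: outermost '(' = _0, next = _1, ...
Query node: K
Path from root: _0 -> _1 -> K
Depth of K: 2 (number of edges from root)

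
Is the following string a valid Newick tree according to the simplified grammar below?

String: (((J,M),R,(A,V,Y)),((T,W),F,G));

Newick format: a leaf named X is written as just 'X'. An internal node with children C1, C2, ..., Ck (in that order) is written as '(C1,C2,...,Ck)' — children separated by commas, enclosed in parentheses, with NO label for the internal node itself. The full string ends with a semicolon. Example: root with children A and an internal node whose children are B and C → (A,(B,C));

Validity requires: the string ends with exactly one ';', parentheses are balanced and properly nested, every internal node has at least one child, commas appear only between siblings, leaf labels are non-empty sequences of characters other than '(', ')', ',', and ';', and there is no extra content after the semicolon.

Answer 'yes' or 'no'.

Input: (((J,M),R,(A,V,Y)),((T,W),F,G));
Paren balance: 6 '(' vs 6 ')' OK
Ends with single ';': True
Full parse: OK
Valid: True

Answer: yes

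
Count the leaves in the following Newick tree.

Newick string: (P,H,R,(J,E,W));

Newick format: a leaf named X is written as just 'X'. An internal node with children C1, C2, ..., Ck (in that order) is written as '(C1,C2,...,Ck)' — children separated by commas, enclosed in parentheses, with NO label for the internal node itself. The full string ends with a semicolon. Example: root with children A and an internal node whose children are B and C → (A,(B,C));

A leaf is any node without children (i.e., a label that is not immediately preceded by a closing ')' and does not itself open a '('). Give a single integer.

Answer: 6

Derivation:
Newick: (P,H,R,(J,E,W));
Scan left-to-right; a leaf is any maximal label run not followed by '(':
  pos 1: leaf 'P' → count = 1
  pos 3: leaf 'H' → count = 2
  pos 5: leaf 'R' → count = 3
  pos 8: leaf 'J' → count = 4
  pos 10: leaf 'E' → count = 5
  pos 12: leaf 'W' → count = 6
Total leaves: 6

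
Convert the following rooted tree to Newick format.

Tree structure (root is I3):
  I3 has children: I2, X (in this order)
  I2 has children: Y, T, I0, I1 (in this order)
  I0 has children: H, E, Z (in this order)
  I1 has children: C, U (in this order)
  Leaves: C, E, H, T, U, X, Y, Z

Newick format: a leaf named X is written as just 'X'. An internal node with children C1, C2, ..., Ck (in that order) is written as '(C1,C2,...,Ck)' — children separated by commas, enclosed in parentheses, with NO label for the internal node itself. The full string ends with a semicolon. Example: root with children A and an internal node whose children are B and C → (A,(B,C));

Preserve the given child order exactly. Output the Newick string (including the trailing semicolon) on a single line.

internal I3 with children ['I2', 'X']
  internal I2 with children ['Y', 'T', 'I0', 'I1']
    leaf 'Y' → 'Y'
    leaf 'T' → 'T'
    internal I0 with children ['H', 'E', 'Z']
      leaf 'H' → 'H'
      leaf 'E' → 'E'
      leaf 'Z' → 'Z'
    → '(H,E,Z)'
    internal I1 with children ['C', 'U']
      leaf 'C' → 'C'
      leaf 'U' → 'U'
    → '(C,U)'
  → '(Y,T,(H,E,Z),(C,U))'
  leaf 'X' → 'X'
→ '((Y,T,(H,E,Z),(C,U)),X)'
Final: ((Y,T,(H,E,Z),(C,U)),X);

Answer: ((Y,T,(H,E,Z),(C,U)),X);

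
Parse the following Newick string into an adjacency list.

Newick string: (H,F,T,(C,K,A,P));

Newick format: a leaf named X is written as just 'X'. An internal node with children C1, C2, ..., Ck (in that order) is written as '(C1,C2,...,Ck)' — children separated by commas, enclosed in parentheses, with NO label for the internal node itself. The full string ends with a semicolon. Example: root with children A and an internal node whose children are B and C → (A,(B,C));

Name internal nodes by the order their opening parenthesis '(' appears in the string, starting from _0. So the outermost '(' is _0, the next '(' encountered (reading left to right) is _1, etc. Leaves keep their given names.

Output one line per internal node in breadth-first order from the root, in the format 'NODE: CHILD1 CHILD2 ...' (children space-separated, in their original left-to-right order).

Answer: _0: H F T _1
_1: C K A P

Derivation:
Input: (H,F,T,(C,K,A,P));
Scanning left-to-right, naming '(' by encounter order:
  pos 0: '(' -> open internal node _0 (depth 1)
  pos 7: '(' -> open internal node _1 (depth 2)
  pos 15: ')' -> close internal node _1 (now at depth 1)
  pos 16: ')' -> close internal node _0 (now at depth 0)
Total internal nodes: 2
BFS adjacency from root:
  _0: H F T _1
  _1: C K A P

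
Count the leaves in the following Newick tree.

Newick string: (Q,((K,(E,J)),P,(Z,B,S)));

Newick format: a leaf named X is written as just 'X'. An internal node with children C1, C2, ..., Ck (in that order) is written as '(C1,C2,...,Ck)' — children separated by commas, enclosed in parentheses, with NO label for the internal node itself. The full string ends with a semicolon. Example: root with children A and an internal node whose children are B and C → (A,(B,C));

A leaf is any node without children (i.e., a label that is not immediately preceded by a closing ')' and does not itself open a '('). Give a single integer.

Newick: (Q,((K,(E,J)),P,(Z,B,S)));
Scan left-to-right; a leaf is any maximal label run not followed by '(':
  pos 1: leaf 'Q' → count = 1
  pos 5: leaf 'K' → count = 2
  pos 8: leaf 'E' → count = 3
  pos 10: leaf 'J' → count = 4
  pos 14: leaf 'P' → count = 5
  pos 17: leaf 'Z' → count = 6
  pos 19: leaf 'B' → count = 7
  pos 21: leaf 'S' → count = 8
Total leaves: 8

Answer: 8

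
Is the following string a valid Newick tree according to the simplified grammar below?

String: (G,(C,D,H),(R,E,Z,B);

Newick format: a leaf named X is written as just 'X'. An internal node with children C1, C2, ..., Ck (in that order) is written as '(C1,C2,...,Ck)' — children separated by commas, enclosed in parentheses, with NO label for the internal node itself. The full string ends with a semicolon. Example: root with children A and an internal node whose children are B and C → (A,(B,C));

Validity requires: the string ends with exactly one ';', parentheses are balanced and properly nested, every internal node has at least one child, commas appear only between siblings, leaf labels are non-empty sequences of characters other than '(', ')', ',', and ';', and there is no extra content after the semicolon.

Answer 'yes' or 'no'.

Answer: no

Derivation:
Input: (G,(C,D,H),(R,E,Z,B);
Paren balance: 3 '(' vs 2 ')' MISMATCH
Ends with single ';': True
Full parse: FAILS (expected , or ) at pos 20)
Valid: False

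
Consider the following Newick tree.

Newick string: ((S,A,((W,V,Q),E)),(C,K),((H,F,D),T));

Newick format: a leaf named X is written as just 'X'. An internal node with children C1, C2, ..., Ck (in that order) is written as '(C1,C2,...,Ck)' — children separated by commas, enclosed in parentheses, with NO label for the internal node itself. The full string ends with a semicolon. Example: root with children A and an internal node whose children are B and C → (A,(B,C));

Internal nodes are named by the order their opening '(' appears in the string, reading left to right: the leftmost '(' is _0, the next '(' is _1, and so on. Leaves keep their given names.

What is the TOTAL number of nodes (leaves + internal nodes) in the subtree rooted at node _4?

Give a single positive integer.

Newick: ((S,A,((W,V,Q),E)),(C,K),((H,F,D),T));
Locate _4: it is the '(' at position 19 (the 5th '(' reading left to right).
Query: subtree rooted at _4
_4: subtree_size = 1 + 2
  C: subtree_size = 1 + 0
  K: subtree_size = 1 + 0
Total subtree size of _4: 3

Answer: 3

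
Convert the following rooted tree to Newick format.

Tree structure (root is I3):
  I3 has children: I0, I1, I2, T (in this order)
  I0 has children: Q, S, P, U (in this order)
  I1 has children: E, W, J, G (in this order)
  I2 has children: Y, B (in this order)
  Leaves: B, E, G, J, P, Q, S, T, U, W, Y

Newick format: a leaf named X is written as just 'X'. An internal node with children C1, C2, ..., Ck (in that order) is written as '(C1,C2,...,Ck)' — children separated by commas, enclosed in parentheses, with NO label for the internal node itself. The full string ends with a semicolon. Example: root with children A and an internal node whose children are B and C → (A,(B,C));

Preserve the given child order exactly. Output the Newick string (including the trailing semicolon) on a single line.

Answer: ((Q,S,P,U),(E,W,J,G),(Y,B),T);

Derivation:
internal I3 with children ['I0', 'I1', 'I2', 'T']
  internal I0 with children ['Q', 'S', 'P', 'U']
    leaf 'Q' → 'Q'
    leaf 'S' → 'S'
    leaf 'P' → 'P'
    leaf 'U' → 'U'
  → '(Q,S,P,U)'
  internal I1 with children ['E', 'W', 'J', 'G']
    leaf 'E' → 'E'
    leaf 'W' → 'W'
    leaf 'J' → 'J'
    leaf 'G' → 'G'
  → '(E,W,J,G)'
  internal I2 with children ['Y', 'B']
    leaf 'Y' → 'Y'
    leaf 'B' → 'B'
  → '(Y,B)'
  leaf 'T' → 'T'
→ '((Q,S,P,U),(E,W,J,G),(Y,B),T)'
Final: ((Q,S,P,U),(E,W,J,G),(Y,B),T);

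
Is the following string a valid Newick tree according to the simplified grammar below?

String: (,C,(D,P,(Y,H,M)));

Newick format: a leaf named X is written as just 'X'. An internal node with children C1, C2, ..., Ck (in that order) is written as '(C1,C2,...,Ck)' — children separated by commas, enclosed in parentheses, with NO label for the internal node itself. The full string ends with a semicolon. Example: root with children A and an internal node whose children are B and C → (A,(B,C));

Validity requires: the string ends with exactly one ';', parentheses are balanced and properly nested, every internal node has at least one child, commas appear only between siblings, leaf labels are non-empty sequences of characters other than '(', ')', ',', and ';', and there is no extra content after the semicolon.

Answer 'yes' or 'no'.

Input: (,C,(D,P,(Y,H,M)));
Paren balance: 3 '(' vs 3 ')' OK
Ends with single ';': True
Full parse: FAILS (empty leaf label at pos 1)
Valid: False

Answer: no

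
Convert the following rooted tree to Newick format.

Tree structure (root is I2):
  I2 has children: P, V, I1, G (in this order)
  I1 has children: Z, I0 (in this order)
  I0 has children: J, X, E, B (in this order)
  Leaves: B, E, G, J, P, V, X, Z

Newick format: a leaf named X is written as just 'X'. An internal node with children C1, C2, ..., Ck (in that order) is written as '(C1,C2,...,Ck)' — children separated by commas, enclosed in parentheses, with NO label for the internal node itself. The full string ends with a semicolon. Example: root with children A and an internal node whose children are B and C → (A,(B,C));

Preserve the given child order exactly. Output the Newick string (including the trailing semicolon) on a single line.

internal I2 with children ['P', 'V', 'I1', 'G']
  leaf 'P' → 'P'
  leaf 'V' → 'V'
  internal I1 with children ['Z', 'I0']
    leaf 'Z' → 'Z'
    internal I0 with children ['J', 'X', 'E', 'B']
      leaf 'J' → 'J'
      leaf 'X' → 'X'
      leaf 'E' → 'E'
      leaf 'B' → 'B'
    → '(J,X,E,B)'
  → '(Z,(J,X,E,B))'
  leaf 'G' → 'G'
→ '(P,V,(Z,(J,X,E,B)),G)'
Final: (P,V,(Z,(J,X,E,B)),G);

Answer: (P,V,(Z,(J,X,E,B)),G);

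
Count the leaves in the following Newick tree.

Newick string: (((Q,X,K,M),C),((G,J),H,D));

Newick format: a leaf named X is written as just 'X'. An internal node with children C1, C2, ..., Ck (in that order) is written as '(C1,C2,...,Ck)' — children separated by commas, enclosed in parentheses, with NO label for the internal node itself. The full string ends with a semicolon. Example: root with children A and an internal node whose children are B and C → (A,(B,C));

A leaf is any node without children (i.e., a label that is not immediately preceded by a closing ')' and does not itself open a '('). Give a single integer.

Newick: (((Q,X,K,M),C),((G,J),H,D));
Scan left-to-right; a leaf is any maximal label run not followed by '(':
  pos 3: leaf 'Q' → count = 1
  pos 5: leaf 'X' → count = 2
  pos 7: leaf 'K' → count = 3
  pos 9: leaf 'M' → count = 4
  pos 12: leaf 'C' → count = 5
  pos 17: leaf 'G' → count = 6
  pos 19: leaf 'J' → count = 7
  pos 22: leaf 'H' → count = 8
  pos 24: leaf 'D' → count = 9
Total leaves: 9

Answer: 9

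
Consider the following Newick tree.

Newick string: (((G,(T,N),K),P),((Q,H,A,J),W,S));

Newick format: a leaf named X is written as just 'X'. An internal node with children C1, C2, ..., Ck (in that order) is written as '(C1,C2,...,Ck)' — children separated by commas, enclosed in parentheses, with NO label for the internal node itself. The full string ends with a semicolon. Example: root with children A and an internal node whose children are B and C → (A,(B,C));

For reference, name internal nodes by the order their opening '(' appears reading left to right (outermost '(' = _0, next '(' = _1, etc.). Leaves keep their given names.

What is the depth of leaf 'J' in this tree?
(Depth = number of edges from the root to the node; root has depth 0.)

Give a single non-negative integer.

Answer: 3

Derivation:
Newick: (((G,(T,N),K),P),((Q,H,A,J),W,S));
Naming internals by '(' encounter order: outermost '(' = _0, next = _1, ...
Query node: J
Path from root: _0 -> _4 -> _5 -> J
Depth of J: 3 (number of edges from root)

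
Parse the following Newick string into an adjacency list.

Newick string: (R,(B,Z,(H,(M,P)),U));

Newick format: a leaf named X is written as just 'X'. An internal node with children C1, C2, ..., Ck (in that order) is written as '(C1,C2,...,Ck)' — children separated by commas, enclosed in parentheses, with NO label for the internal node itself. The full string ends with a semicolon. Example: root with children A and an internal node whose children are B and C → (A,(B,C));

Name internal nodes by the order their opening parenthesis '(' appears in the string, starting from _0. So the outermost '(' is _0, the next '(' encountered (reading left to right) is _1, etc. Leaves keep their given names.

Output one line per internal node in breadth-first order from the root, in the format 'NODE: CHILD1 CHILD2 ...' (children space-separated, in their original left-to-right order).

Input: (R,(B,Z,(H,(M,P)),U));
Scanning left-to-right, naming '(' by encounter order:
  pos 0: '(' -> open internal node _0 (depth 1)
  pos 3: '(' -> open internal node _1 (depth 2)
  pos 8: '(' -> open internal node _2 (depth 3)
  pos 11: '(' -> open internal node _3 (depth 4)
  pos 15: ')' -> close internal node _3 (now at depth 3)
  pos 16: ')' -> close internal node _2 (now at depth 2)
  pos 19: ')' -> close internal node _1 (now at depth 1)
  pos 20: ')' -> close internal node _0 (now at depth 0)
Total internal nodes: 4
BFS adjacency from root:
  _0: R _1
  _1: B Z _2 U
  _2: H _3
  _3: M P

Answer: _0: R _1
_1: B Z _2 U
_2: H _3
_3: M P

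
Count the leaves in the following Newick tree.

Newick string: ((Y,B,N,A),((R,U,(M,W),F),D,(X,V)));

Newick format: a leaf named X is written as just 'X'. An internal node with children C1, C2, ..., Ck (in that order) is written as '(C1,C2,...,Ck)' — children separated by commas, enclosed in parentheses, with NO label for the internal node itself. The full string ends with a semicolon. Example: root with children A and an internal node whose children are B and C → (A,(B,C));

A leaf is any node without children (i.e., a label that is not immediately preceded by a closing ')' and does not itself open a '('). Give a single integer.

Newick: ((Y,B,N,A),((R,U,(M,W),F),D,(X,V)));
Scan left-to-right; a leaf is any maximal label run not followed by '(':
  pos 2: leaf 'Y' → count = 1
  pos 4: leaf 'B' → count = 2
  pos 6: leaf 'N' → count = 3
  pos 8: leaf 'A' → count = 4
  pos 13: leaf 'R' → count = 5
  pos 15: leaf 'U' → count = 6
  pos 18: leaf 'M' → count = 7
  pos 20: leaf 'W' → count = 8
  pos 23: leaf 'F' → count = 9
  pos 26: leaf 'D' → count = 10
  pos 29: leaf 'X' → count = 11
  pos 31: leaf 'V' → count = 12
Total leaves: 12

Answer: 12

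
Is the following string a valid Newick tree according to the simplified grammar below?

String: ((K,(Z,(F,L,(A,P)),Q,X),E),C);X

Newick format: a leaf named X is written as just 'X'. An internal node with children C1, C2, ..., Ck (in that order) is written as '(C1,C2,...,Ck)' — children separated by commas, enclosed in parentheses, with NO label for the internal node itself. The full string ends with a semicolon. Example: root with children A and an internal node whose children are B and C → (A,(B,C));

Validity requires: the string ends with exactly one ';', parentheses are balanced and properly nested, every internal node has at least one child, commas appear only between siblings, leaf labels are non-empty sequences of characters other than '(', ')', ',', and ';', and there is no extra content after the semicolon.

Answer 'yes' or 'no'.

Answer: no

Derivation:
Input: ((K,(Z,(F,L,(A,P)),Q,X),E),C);X
Paren balance: 5 '(' vs 5 ')' OK
Ends with single ';': False
Full parse: FAILS (must end with ;)
Valid: False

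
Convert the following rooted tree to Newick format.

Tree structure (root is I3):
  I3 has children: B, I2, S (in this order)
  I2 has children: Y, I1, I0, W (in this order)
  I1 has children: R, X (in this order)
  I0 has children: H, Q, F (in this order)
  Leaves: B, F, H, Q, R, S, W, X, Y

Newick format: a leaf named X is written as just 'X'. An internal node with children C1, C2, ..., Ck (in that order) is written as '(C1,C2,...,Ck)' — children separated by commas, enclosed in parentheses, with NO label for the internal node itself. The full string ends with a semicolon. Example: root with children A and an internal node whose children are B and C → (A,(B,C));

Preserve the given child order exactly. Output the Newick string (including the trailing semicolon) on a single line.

Answer: (B,(Y,(R,X),(H,Q,F),W),S);

Derivation:
internal I3 with children ['B', 'I2', 'S']
  leaf 'B' → 'B'
  internal I2 with children ['Y', 'I1', 'I0', 'W']
    leaf 'Y' → 'Y'
    internal I1 with children ['R', 'X']
      leaf 'R' → 'R'
      leaf 'X' → 'X'
    → '(R,X)'
    internal I0 with children ['H', 'Q', 'F']
      leaf 'H' → 'H'
      leaf 'Q' → 'Q'
      leaf 'F' → 'F'
    → '(H,Q,F)'
    leaf 'W' → 'W'
  → '(Y,(R,X),(H,Q,F),W)'
  leaf 'S' → 'S'
→ '(B,(Y,(R,X),(H,Q,F),W),S)'
Final: (B,(Y,(R,X),(H,Q,F),W),S);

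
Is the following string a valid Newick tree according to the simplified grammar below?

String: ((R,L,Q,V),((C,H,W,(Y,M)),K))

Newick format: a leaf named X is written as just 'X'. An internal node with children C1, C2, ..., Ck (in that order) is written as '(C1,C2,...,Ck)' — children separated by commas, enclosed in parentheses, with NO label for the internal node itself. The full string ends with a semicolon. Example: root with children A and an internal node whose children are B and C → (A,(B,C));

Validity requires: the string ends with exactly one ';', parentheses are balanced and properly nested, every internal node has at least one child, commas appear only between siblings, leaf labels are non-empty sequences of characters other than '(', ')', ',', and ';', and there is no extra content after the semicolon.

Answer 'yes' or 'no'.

Input: ((R,L,Q,V),((C,H,W,(Y,M)),K))
Paren balance: 5 '(' vs 5 ')' OK
Ends with single ';': False
Full parse: FAILS (must end with ;)
Valid: False

Answer: no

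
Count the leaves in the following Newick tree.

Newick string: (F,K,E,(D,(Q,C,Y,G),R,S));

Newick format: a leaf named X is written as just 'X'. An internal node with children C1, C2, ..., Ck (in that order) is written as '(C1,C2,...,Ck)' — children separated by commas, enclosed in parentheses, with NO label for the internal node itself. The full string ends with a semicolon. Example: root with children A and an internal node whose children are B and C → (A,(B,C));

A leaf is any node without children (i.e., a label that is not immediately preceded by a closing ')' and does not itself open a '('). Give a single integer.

Newick: (F,K,E,(D,(Q,C,Y,G),R,S));
Scan left-to-right; a leaf is any maximal label run not followed by '(':
  pos 1: leaf 'F' → count = 1
  pos 3: leaf 'K' → count = 2
  pos 5: leaf 'E' → count = 3
  pos 8: leaf 'D' → count = 4
  pos 11: leaf 'Q' → count = 5
  pos 13: leaf 'C' → count = 6
  pos 15: leaf 'Y' → count = 7
  pos 17: leaf 'G' → count = 8
  pos 20: leaf 'R' → count = 9
  pos 22: leaf 'S' → count = 10
Total leaves: 10

Answer: 10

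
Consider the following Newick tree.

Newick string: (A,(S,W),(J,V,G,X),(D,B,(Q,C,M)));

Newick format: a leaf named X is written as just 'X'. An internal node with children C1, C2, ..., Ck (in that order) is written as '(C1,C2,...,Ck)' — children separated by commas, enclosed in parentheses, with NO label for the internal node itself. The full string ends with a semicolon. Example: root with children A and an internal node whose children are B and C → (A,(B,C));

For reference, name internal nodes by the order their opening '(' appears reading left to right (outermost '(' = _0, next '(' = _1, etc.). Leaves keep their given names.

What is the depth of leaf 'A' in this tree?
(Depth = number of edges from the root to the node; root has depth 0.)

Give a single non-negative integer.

Answer: 1

Derivation:
Newick: (A,(S,W),(J,V,G,X),(D,B,(Q,C,M)));
Naming internals by '(' encounter order: outermost '(' = _0, next = _1, ...
Query node: A
Path from root: _0 -> A
Depth of A: 1 (number of edges from root)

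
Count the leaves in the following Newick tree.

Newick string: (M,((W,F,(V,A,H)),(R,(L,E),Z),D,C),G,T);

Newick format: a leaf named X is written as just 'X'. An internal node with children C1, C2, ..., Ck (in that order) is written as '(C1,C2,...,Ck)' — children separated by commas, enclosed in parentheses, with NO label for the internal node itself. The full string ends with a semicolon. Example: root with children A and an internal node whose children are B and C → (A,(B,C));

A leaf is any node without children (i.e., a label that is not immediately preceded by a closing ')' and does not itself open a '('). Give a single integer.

Newick: (M,((W,F,(V,A,H)),(R,(L,E),Z),D,C),G,T);
Scan left-to-right; a leaf is any maximal label run not followed by '(':
  pos 1: leaf 'M' → count = 1
  pos 5: leaf 'W' → count = 2
  pos 7: leaf 'F' → count = 3
  pos 10: leaf 'V' → count = 4
  pos 12: leaf 'A' → count = 5
  pos 14: leaf 'H' → count = 6
  pos 19: leaf 'R' → count = 7
  pos 22: leaf 'L' → count = 8
  pos 24: leaf 'E' → count = 9
  pos 27: leaf 'Z' → count = 10
  pos 30: leaf 'D' → count = 11
  pos 32: leaf 'C' → count = 12
  pos 35: leaf 'G' → count = 13
  pos 37: leaf 'T' → count = 14
Total leaves: 14

Answer: 14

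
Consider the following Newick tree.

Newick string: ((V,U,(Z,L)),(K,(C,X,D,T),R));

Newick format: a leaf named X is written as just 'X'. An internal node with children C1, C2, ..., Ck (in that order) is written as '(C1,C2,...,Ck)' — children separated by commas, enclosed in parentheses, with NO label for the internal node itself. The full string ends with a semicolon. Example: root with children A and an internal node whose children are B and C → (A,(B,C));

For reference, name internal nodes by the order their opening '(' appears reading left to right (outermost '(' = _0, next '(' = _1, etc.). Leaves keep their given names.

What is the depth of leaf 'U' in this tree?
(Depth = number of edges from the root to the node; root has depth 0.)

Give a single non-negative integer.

Newick: ((V,U,(Z,L)),(K,(C,X,D,T),R));
Naming internals by '(' encounter order: outermost '(' = _0, next = _1, ...
Query node: U
Path from root: _0 -> _1 -> U
Depth of U: 2 (number of edges from root)

Answer: 2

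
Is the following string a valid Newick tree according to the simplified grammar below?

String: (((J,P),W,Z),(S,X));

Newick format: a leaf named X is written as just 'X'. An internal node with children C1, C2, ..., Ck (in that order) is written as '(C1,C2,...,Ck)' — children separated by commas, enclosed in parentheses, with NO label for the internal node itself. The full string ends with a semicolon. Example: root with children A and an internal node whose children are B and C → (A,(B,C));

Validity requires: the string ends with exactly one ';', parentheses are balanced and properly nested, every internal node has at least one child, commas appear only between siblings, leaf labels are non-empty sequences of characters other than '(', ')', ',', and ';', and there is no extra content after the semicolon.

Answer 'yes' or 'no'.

Answer: yes

Derivation:
Input: (((J,P),W,Z),(S,X));
Paren balance: 4 '(' vs 4 ')' OK
Ends with single ';': True
Full parse: OK
Valid: True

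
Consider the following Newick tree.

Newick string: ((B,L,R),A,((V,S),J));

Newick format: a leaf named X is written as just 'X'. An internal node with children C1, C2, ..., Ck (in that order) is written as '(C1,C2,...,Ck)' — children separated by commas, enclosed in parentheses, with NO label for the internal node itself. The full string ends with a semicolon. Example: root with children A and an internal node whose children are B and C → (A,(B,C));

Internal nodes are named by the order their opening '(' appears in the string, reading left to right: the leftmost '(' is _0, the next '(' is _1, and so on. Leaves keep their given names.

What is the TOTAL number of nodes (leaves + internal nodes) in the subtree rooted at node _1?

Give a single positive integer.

Newick: ((B,L,R),A,((V,S),J));
Locate _1: it is the '(' at position 1 (the 2nd '(' reading left to right).
Query: subtree rooted at _1
_1: subtree_size = 1 + 3
  B: subtree_size = 1 + 0
  L: subtree_size = 1 + 0
  R: subtree_size = 1 + 0
Total subtree size of _1: 4

Answer: 4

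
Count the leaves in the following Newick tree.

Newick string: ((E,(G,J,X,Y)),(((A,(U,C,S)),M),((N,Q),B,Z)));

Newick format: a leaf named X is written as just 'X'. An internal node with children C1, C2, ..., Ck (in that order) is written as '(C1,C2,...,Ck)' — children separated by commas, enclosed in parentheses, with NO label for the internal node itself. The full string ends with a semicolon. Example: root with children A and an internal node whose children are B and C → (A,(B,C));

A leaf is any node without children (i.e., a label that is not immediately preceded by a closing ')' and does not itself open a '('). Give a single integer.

Newick: ((E,(G,J,X,Y)),(((A,(U,C,S)),M),((N,Q),B,Z)));
Scan left-to-right; a leaf is any maximal label run not followed by '(':
  pos 2: leaf 'E' → count = 1
  pos 5: leaf 'G' → count = 2
  pos 7: leaf 'J' → count = 3
  pos 9: leaf 'X' → count = 4
  pos 11: leaf 'Y' → count = 5
  pos 18: leaf 'A' → count = 6
  pos 21: leaf 'U' → count = 7
  pos 23: leaf 'C' → count = 8
  pos 25: leaf 'S' → count = 9
  pos 29: leaf 'M' → count = 10
  pos 34: leaf 'N' → count = 11
  pos 36: leaf 'Q' → count = 12
  pos 39: leaf 'B' → count = 13
  pos 41: leaf 'Z' → count = 14
Total leaves: 14

Answer: 14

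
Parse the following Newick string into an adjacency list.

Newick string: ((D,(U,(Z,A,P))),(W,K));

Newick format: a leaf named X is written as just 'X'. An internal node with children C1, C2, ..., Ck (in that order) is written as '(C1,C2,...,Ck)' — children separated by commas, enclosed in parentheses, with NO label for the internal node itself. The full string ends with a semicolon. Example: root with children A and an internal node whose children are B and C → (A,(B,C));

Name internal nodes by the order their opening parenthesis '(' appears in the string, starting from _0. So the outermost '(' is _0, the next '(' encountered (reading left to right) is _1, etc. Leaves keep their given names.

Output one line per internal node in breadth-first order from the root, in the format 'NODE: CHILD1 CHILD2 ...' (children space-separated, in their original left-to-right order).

Input: ((D,(U,(Z,A,P))),(W,K));
Scanning left-to-right, naming '(' by encounter order:
  pos 0: '(' -> open internal node _0 (depth 1)
  pos 1: '(' -> open internal node _1 (depth 2)
  pos 4: '(' -> open internal node _2 (depth 3)
  pos 7: '(' -> open internal node _3 (depth 4)
  pos 13: ')' -> close internal node _3 (now at depth 3)
  pos 14: ')' -> close internal node _2 (now at depth 2)
  pos 15: ')' -> close internal node _1 (now at depth 1)
  pos 17: '(' -> open internal node _4 (depth 2)
  pos 21: ')' -> close internal node _4 (now at depth 1)
  pos 22: ')' -> close internal node _0 (now at depth 0)
Total internal nodes: 5
BFS adjacency from root:
  _0: _1 _4
  _1: D _2
  _4: W K
  _2: U _3
  _3: Z A P

Answer: _0: _1 _4
_1: D _2
_4: W K
_2: U _3
_3: Z A P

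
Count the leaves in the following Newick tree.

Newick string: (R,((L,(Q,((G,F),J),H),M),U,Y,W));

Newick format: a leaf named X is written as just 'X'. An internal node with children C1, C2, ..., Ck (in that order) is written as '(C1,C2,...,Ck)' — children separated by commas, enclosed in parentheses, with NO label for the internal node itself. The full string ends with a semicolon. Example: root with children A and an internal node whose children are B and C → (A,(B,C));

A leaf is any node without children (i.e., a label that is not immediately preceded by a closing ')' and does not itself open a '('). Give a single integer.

Newick: (R,((L,(Q,((G,F),J),H),M),U,Y,W));
Scan left-to-right; a leaf is any maximal label run not followed by '(':
  pos 1: leaf 'R' → count = 1
  pos 5: leaf 'L' → count = 2
  pos 8: leaf 'Q' → count = 3
  pos 12: leaf 'G' → count = 4
  pos 14: leaf 'F' → count = 5
  pos 17: leaf 'J' → count = 6
  pos 20: leaf 'H' → count = 7
  pos 23: leaf 'M' → count = 8
  pos 26: leaf 'U' → count = 9
  pos 28: leaf 'Y' → count = 10
  pos 30: leaf 'W' → count = 11
Total leaves: 11

Answer: 11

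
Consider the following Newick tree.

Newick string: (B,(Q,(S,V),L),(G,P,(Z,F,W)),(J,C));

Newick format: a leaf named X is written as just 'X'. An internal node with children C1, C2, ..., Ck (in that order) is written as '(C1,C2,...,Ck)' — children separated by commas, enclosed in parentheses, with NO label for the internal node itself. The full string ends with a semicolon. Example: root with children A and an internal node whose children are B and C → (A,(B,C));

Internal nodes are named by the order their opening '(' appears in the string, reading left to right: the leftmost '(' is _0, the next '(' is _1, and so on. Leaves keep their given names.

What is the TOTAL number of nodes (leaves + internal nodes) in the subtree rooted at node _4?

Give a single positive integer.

Newick: (B,(Q,(S,V),L),(G,P,(Z,F,W)),(J,C));
Locate _4: it is the '(' at position 20 (the 5th '(' reading left to right).
Query: subtree rooted at _4
_4: subtree_size = 1 + 3
  Z: subtree_size = 1 + 0
  F: subtree_size = 1 + 0
  W: subtree_size = 1 + 0
Total subtree size of _4: 4

Answer: 4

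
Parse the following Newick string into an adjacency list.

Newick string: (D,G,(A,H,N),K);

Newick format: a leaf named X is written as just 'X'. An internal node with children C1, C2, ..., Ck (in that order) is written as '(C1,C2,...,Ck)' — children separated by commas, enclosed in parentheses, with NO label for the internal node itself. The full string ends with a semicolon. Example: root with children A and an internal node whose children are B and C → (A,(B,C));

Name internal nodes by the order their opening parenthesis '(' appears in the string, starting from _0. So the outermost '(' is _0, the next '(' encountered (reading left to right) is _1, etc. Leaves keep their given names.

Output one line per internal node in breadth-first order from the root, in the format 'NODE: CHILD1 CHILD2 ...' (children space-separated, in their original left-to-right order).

Input: (D,G,(A,H,N),K);
Scanning left-to-right, naming '(' by encounter order:
  pos 0: '(' -> open internal node _0 (depth 1)
  pos 5: '(' -> open internal node _1 (depth 2)
  pos 11: ')' -> close internal node _1 (now at depth 1)
  pos 14: ')' -> close internal node _0 (now at depth 0)
Total internal nodes: 2
BFS adjacency from root:
  _0: D G _1 K
  _1: A H N

Answer: _0: D G _1 K
_1: A H N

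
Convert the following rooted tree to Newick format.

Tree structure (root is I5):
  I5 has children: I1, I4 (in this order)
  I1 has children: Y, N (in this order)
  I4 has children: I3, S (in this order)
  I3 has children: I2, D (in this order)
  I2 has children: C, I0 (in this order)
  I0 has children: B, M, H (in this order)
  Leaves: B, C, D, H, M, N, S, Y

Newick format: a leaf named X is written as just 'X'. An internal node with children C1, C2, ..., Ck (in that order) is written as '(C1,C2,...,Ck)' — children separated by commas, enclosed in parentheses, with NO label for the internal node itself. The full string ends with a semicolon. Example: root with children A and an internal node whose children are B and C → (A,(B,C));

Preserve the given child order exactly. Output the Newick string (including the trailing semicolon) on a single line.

internal I5 with children ['I1', 'I4']
  internal I1 with children ['Y', 'N']
    leaf 'Y' → 'Y'
    leaf 'N' → 'N'
  → '(Y,N)'
  internal I4 with children ['I3', 'S']
    internal I3 with children ['I2', 'D']
      internal I2 with children ['C', 'I0']
        leaf 'C' → 'C'
        internal I0 with children ['B', 'M', 'H']
          leaf 'B' → 'B'
          leaf 'M' → 'M'
          leaf 'H' → 'H'
        → '(B,M,H)'
      → '(C,(B,M,H))'
      leaf 'D' → 'D'
    → '((C,(B,M,H)),D)'
    leaf 'S' → 'S'
  → '(((C,(B,M,H)),D),S)'
→ '((Y,N),(((C,(B,M,H)),D),S))'
Final: ((Y,N),(((C,(B,M,H)),D),S));

Answer: ((Y,N),(((C,(B,M,H)),D),S));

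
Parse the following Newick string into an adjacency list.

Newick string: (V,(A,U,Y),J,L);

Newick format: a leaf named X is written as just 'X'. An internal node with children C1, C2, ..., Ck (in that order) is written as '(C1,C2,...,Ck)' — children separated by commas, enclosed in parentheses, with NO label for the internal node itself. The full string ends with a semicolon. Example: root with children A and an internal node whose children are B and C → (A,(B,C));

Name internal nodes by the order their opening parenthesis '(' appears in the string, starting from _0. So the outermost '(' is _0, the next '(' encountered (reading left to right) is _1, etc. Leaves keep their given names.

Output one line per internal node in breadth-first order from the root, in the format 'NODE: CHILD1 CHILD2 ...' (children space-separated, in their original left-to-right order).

Input: (V,(A,U,Y),J,L);
Scanning left-to-right, naming '(' by encounter order:
  pos 0: '(' -> open internal node _0 (depth 1)
  pos 3: '(' -> open internal node _1 (depth 2)
  pos 9: ')' -> close internal node _1 (now at depth 1)
  pos 14: ')' -> close internal node _0 (now at depth 0)
Total internal nodes: 2
BFS adjacency from root:
  _0: V _1 J L
  _1: A U Y

Answer: _0: V _1 J L
_1: A U Y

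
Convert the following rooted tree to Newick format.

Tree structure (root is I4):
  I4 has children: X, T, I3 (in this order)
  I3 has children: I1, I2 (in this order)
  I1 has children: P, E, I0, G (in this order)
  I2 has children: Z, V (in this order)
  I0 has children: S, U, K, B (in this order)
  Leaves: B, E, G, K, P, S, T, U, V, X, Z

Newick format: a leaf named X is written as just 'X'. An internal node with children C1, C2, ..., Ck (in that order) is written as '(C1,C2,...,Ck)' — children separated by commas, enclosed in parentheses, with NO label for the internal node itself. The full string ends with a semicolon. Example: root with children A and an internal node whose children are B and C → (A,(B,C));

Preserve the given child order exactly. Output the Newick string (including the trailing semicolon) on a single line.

Answer: (X,T,((P,E,(S,U,K,B),G),(Z,V)));

Derivation:
internal I4 with children ['X', 'T', 'I3']
  leaf 'X' → 'X'
  leaf 'T' → 'T'
  internal I3 with children ['I1', 'I2']
    internal I1 with children ['P', 'E', 'I0', 'G']
      leaf 'P' → 'P'
      leaf 'E' → 'E'
      internal I0 with children ['S', 'U', 'K', 'B']
        leaf 'S' → 'S'
        leaf 'U' → 'U'
        leaf 'K' → 'K'
        leaf 'B' → 'B'
      → '(S,U,K,B)'
      leaf 'G' → 'G'
    → '(P,E,(S,U,K,B),G)'
    internal I2 with children ['Z', 'V']
      leaf 'Z' → 'Z'
      leaf 'V' → 'V'
    → '(Z,V)'
  → '((P,E,(S,U,K,B),G),(Z,V))'
→ '(X,T,((P,E,(S,U,K,B),G),(Z,V)))'
Final: (X,T,((P,E,(S,U,K,B),G),(Z,V)));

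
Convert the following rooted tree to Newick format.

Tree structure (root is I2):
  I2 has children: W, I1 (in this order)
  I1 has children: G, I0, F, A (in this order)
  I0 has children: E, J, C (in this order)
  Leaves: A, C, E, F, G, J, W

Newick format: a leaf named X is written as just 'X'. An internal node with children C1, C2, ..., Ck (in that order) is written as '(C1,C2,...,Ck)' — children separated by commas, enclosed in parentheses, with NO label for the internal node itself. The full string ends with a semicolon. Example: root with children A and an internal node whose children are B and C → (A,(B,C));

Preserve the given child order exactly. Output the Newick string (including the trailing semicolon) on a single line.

internal I2 with children ['W', 'I1']
  leaf 'W' → 'W'
  internal I1 with children ['G', 'I0', 'F', 'A']
    leaf 'G' → 'G'
    internal I0 with children ['E', 'J', 'C']
      leaf 'E' → 'E'
      leaf 'J' → 'J'
      leaf 'C' → 'C'
    → '(E,J,C)'
    leaf 'F' → 'F'
    leaf 'A' → 'A'
  → '(G,(E,J,C),F,A)'
→ '(W,(G,(E,J,C),F,A))'
Final: (W,(G,(E,J,C),F,A));

Answer: (W,(G,(E,J,C),F,A));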